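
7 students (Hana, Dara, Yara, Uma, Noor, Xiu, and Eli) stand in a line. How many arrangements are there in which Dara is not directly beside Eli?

3600

There are 7! = 5040 arrangements in all. If Dara and Eli are adjacent, merging them into one block gives 2·(6)! = 1440 arrangements.
So 5040 − 1440 = 3600 arrangements keep them apart.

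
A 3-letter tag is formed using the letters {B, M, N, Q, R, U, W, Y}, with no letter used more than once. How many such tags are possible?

336

This is a permutation of 3 out of 8: P(8,3) = 8!/5!.
That product is 8 × 7 × 6 = 336.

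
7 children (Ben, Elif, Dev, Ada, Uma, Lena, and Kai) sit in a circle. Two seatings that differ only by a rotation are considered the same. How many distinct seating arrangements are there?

720

Fix one person's seat to break rotational symmetry; the remaining 6 people can be arranged in (6)! = 720 ways.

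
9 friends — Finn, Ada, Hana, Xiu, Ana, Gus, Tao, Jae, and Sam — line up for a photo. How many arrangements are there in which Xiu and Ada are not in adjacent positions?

Of the 9! = 362880 arrangements, those with Xiu and Ada adjacent number 2 × 8! = 80640 (treat the pair as a block with 2 internal orders).
Complementary counting: 362880 − 80640 = 282240.

282240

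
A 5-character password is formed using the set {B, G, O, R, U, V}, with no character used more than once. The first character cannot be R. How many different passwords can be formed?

The first character has 6−1 = 5 choices (anything except R).
The remaining 4 characters are filled from the other 5 symbols without repetition: 5 × 4 × 3 × 2 = 120.
Total: 5 × 120 = 600.

600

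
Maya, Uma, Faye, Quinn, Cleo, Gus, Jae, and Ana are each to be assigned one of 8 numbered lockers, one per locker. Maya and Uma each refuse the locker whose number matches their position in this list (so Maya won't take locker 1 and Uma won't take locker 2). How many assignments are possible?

30960

Let Aᵢ (for i ∈ {1, 2}) be the placements that put person i in their forbidden locker. Any j of these fix j positions, leaving (8−j)! ways to fill the rest, and there are C(2,j) ways to pick which j.
By inclusion–exclusion, the number of valid placements is Σ_{j=0}^{2} (−1)^j C(2,j)·(8−j)!.
Computing: 40320 − 10080 + 720 = 30960.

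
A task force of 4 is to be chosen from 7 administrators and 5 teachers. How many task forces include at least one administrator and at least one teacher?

Unrestricted: C(12,4) = 495 ways to pick any 4 of the 12.
Subtract selections that omit an entire group: no administrators → C(5,4) = 5; no teachers → C(7,4) = 35.
Both groups omitted at once is impossible, so 495 − 40 = 455.

455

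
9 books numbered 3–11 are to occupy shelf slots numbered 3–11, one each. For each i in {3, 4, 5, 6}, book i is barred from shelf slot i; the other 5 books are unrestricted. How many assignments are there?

229080

Let Aᵢ (for 3 ≤ i ≤ 6) be the placements that put book i in its forbidden shelf slot. Any j of these fix j positions, leaving (9−j)! ways to fill the rest, and there are C(4,j) ways to pick which j.
By inclusion–exclusion, the number of valid placements is Σ_{j=0}^{4} (−1)^j C(4,j)·(9−j)!.
Computing: 362880 − 161280 + 30240 − 2880 + 120 = 229080.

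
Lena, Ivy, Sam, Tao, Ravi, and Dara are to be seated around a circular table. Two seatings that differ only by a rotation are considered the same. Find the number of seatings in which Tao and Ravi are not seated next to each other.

72

Without the restriction there are (5)! = 120 seatings.
Seatings with Tao beside Ravi: treat them as a block with 2 internal orders, giving 2 × (4)! = 48.
Subtracting, 120 − 48 = 72.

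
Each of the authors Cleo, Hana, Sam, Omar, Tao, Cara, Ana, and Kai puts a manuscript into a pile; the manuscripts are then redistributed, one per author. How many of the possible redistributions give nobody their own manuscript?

14833

Count assignments avoiding every fixed point. For any j of the 8 authors fixed to their own manuscript, the other 8−j can be arranged in (8−j)! ways.
By inclusion–exclusion this is Σ_{j=0}^{8} (−1)^j C(8,j)·(8−j)!.
Computing: 40320 − 40320 + 20160 − 6720 + 1680 − 336 + 56 − 8 + 1 = 14833.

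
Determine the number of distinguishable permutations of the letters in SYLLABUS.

10080

Letter multiplicities in SYLLABUS: A×1, B×1, L×2, S×2, U×1, Y×1.
So there are 8! / (2!·2!) = 10080 distinguishable arrangements.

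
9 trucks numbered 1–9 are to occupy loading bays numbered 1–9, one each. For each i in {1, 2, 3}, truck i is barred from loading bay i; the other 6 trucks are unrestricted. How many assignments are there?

256320

Let Aᵢ (for i ∈ {1, 2, 3}) be the placements that put truck i in its forbidden loading bay. Any j of these fix j positions, leaving (9−j)! ways to fill the rest, and there are C(3,j) ways to pick which j.
By inclusion–exclusion, the number of valid placements is Σ_{j=0}^{3} (−1)^j C(3,j)·(9−j)!.
Computing: 362880 − 120960 + 15120 − 720 = 256320.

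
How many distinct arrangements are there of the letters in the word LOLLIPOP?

Letter multiplicities in LOLLIPOP: I×1, L×3, O×2, P×2.
So there are 8! / (3!·2!·2!) = 1680 distinguishable arrangements.

1680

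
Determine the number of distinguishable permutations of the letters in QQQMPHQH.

QQQMPHQH has 8 letters with H appearing twice and Q appearing 4 times.
So there are 8! / (4!·2!) = 840 distinguishable arrangements.

840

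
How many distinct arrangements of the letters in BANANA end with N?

20

With the last slot taken by N, it remains to arrange the other 5 letters (BAANA).
Those 5 letters have A appearing 3 times, giving (5)!/(3!) = 20.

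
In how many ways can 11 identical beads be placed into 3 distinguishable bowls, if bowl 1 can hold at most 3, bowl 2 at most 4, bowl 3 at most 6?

6

Without the upper bounds there are C(13,2) = 78 ways to split 11 among 3 bowls.
Subtract solutions that violate a single cap (substitute x_i' = x_i − (cap_i+1)): x_1 ≥ 4 gives C(9,2) = 36; x_2 ≥ 5 gives C(8,2) = 28; x_3 ≥ 7 gives C(6,2) = 15. Together 79.
Add back pairs where two caps are both exceeded: 6 + 1 + 0 = 7.
By inclusion–exclusion the count is 78 − 79 + 7 = 6.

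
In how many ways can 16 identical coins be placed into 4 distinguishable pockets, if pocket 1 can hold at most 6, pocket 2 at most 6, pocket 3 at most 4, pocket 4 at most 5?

55

By stars and bars, unrestricted non-negative solutions to x_1+…+x_4 = 16 number C(16+3,3) = 969.
Subtract solutions that violate a single cap (substitute x_i' = x_i − (cap_i+1)): x_1 ≥ 7 gives C(12,3) = 220; x_2 ≥ 7 gives C(12,3) = 220; x_3 ≥ 5 gives C(14,3) = 364; x_4 ≥ 6 gives C(13,3) = 286. Together 1090.
Add back pairs where two caps are both exceeded: 10 + 35 + 20 + 35 + 20 + 56 = 176.
By inclusion–exclusion the count is 969 − 1090 + 176 = 55.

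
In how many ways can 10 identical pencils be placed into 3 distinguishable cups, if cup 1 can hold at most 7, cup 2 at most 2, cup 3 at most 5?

12

By stars and bars, unrestricted non-negative solutions to x_1+…+x_3 = 10 number C(10+2,2) = 66.
Subtract solutions that violate a single cap (substitute x_i' = x_i − (cap_i+1)): x_1 ≥ 8 gives C(4,2) = 6; x_2 ≥ 3 gives C(9,2) = 36; x_3 ≥ 6 gives C(6,2) = 15. Together 57.
Add back pairs where two caps are both exceeded: 0 + 0 + 3 = 3.
By inclusion–exclusion the count is 66 − 57 + 3 = 12.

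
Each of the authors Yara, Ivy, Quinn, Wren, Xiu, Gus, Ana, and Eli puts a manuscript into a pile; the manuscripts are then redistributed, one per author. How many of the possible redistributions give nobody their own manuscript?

Count assignments avoiding every fixed point. For any j of the 8 authors fixed to their own manuscript, the other 8−j can be arranged in (8−j)! ways.
By inclusion–exclusion this is Σ_{j=0}^{8} (−1)^j C(8,j)·(8−j)!.
Computing: 40320 − 40320 + 20160 − 6720 + 1680 − 336 + 56 − 8 + 1 = 14833.

14833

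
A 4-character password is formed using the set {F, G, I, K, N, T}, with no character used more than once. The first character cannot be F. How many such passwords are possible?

300

The first character has 6−1 = 5 choices (anything except F).
The remaining 3 characters are filled from the other 5 symbols without repetition: 5 × 4 × 3 = 60.
Total: 5 × 60 = 300.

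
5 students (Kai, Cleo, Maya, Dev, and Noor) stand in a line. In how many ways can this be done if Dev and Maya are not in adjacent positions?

Of the 5! = 120 arrangements, those with Dev and Maya adjacent number 2 × 4! = 48 (treat the pair as a block with 2 internal orders).
So 120 − 48 = 72 arrangements keep them apart.

72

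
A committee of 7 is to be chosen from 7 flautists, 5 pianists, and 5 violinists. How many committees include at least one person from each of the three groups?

Unrestricted: C(17,7) = 19448 ways to pick any 7 of the 17.
Selections missing a whole group: no flautists → C(10,7) = 120; no pianists → C(12,7) = 792; no violinists → C(12,7) = 792.
Add back selections omitting two groups (i.e. drawn from a single group): C(7,7) + C(5,7) + C(5,7) = 1.
By inclusion–exclusion: 19448 − 1704 + 1 = 17745.

17745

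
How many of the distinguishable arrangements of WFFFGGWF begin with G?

With the first slot taken by G, it remains to arrange the other 7 letters (WFFFGWF).
Those 7 letters have F appearing 4 times and W appearing twice, giving (7)!/(4!·2!) = 105.

105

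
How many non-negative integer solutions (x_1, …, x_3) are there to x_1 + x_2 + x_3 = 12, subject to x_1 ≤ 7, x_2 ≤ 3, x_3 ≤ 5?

Ignoring the caps, the number of non-negative solutions to x_1+…+x_3 = 12 is C(14,2) = 91.
Subtract solutions that violate a single cap (substitute x_i' = x_i − (cap_i+1)): x_1 ≥ 8 gives C(6,2) = 15; x_2 ≥ 4 gives C(10,2) = 45; x_3 ≥ 6 gives C(8,2) = 28. Together 88.
Add back pairs where two caps are both exceeded: 1 + 0 + 6 = 7.
By inclusion–exclusion the count is 91 − 88 + 7 = 10.

10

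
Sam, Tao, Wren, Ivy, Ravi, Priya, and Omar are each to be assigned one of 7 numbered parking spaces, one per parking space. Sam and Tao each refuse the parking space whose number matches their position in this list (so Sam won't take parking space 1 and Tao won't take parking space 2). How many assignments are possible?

Let Aᵢ (for i ∈ {1, 2}) be the placements that put person i in their forbidden parking space. Any j of these fix j positions, leaving (7−j)! ways to fill the rest, and there are C(2,j) ways to pick which j.
By inclusion–exclusion, the number of valid placements is Σ_{j=0}^{2} (−1)^j C(2,j)·(7−j)!.
Computing: 5040 − 1440 + 120 = 3720.

3720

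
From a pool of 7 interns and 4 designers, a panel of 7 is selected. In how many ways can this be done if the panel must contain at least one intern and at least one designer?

329

Unrestricted: C(11,7) = 330 ways to pick any 7 of the 11.
Subtract selections that omit an entire group: no interns → C(4,7) = 0; no designers → C(7,7) = 1.
Both groups omitted at once is impossible, so 330 − 1 = 329.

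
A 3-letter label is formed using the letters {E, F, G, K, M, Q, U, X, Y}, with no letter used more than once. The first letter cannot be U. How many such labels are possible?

The first letter has 9−1 = 8 choices (anything except U).
The remaining 2 letters are filled from the other 8 symbols without repetition: 8 × 7 = 56.
Total: 8 × 56 = 448.

448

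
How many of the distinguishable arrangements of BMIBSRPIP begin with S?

With the first slot taken by S, it remains to arrange the other 8 letters (BMIBRPIP).
Those 8 letters have B appearing twice, I appearing twice, and P appearing twice, giving (8)!/(2!·2!·2!) = 5040.

5040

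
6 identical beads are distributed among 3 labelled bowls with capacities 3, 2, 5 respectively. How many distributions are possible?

By stars and bars, unrestricted non-negative solutions to x_1+…+x_3 = 6 number C(6+2,2) = 28.
Subtract solutions that violate a single cap (substitute x_i' = x_i − (cap_i+1)): x_1 ≥ 4 gives C(4,2) = 6; x_2 ≥ 3 gives C(5,2) = 10; x_3 ≥ 6 gives C(2,2) = 1. Together 17.
No two caps can be exceeded simultaneously, so the pair terms are all 0.
By inclusion–exclusion the count is 28 − 17 + 0 = 11.

11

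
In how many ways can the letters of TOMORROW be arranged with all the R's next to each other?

Treat the 2 copies of R as a single block. The multiset to arrange is then {RR, M, O, O, O, T, W}, 7 items in all.
That gives (7)!/(3!) = 840 arrangements.

840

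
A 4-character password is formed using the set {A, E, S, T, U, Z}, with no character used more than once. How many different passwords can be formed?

360

With no repetition, fill the 4 characters in order: 6 choices, then 5, down to 3.
That product is 6 × 5 × 4 × 3 = 360.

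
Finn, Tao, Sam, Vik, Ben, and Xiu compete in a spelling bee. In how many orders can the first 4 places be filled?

360

This is an ordered selection of 4 from 6: P(6,4).
That gives 6 × 5 × 4 × 3 = 360.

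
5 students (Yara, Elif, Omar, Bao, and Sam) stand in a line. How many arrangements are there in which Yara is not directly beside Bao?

72

Of the 5! = 120 arrangements, those with Yara and Bao adjacent number 2 × 4! = 48 (treat the pair as a block with 2 internal orders).
So 120 − 48 = 72 arrangements keep them apart.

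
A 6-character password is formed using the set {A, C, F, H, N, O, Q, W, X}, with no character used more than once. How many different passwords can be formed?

60480

With no repetition, fill the 6 characters in order: 9 choices, then 8, down to 4.
9 × 8 × 7 × 6 × 5 × 4 = 60480.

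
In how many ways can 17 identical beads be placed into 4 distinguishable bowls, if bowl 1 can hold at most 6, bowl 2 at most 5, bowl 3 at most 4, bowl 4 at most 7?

55

Without the upper bounds there are C(20,3) = 1140 ways to split 17 among 4 bowls.
Subtract solutions that violate a single cap (substitute x_i' = x_i − (cap_i+1)): x_1 ≥ 7 gives C(13,3) = 286; x_2 ≥ 6 gives C(14,3) = 364; x_3 ≥ 5 gives C(15,3) = 455; x_4 ≥ 8 gives C(12,3) = 220. Together 1325.
Add back pairs where two caps are both exceeded: 35 + 56 + 10 + 84 + 20 + 35 = 240.
By inclusion–exclusion the count is 1140 − 1325 + 240 = 55.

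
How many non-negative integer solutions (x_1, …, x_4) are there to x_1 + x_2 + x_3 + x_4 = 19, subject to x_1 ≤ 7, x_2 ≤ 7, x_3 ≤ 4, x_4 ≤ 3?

Ignoring the caps, the number of non-negative solutions to x_1+…+x_4 = 19 is C(22,3) = 1540.
Subtract solutions that violate a single cap (substitute x_i' = x_i − (cap_i+1)): x_1 ≥ 8 gives C(14,3) = 364; x_2 ≥ 8 gives C(14,3) = 364; x_3 ≥ 5 gives C(17,3) = 680; x_4 ≥ 4 gives C(18,3) = 816. Together 2224.
Add back pairs where two caps are both exceeded: 20 + 84 + 120 + 84 + 120 + 286 = 714.
Subtract triples: 0 + 0 + 10 + 10 = 20.
By inclusion–exclusion the count is 1540 − 2224 + 714 − 20 = 10.

10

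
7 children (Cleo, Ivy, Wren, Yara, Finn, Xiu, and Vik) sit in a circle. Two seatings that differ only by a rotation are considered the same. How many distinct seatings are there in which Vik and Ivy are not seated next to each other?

480

All circular seatings of 7 people number (6)! = 720.
Seatings with Vik beside Ivy: treat them as a block with 2 internal orders, giving 2 × (5)! = 240.
Subtracting, 720 − 240 = 480.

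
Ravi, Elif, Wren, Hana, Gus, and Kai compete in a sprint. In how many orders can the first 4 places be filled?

360

There are 6 choices for 1st place, 5 for 2nd, and so on down to 3 for position 4.
That gives 6 × 5 × 4 × 3 = 360.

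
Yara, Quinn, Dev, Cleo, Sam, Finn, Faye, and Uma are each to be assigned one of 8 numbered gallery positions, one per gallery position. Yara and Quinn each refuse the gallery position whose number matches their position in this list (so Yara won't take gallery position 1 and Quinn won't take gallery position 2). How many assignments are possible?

Let Aᵢ (for i ∈ {1, 2}) be the placements that put person i in their forbidden gallery position. Any j of these fix j positions, leaving (8−j)! ways to fill the rest, and there are C(2,j) ways to pick which j.
By inclusion–exclusion, the number of valid placements is Σ_{j=0}^{2} (−1)^j C(2,j)·(8−j)!.
Computing: 40320 − 10080 + 720 = 30960.

30960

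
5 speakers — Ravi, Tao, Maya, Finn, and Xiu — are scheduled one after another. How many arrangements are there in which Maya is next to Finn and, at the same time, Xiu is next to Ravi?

Treat {Maya,Finn} as one block (2 orders) and {Xiu,Ravi} as another (2 orders).
That leaves 3 units to arrange: 2 × 2 × 3! = 4 × 6 = 24.

24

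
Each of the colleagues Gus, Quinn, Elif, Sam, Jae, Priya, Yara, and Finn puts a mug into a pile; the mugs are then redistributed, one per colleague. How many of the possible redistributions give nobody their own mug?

14833

Count assignments avoiding every fixed point. For any j of the 8 colleagues fixed to their own mug, the other 8−j can be arranged in (8−j)! ways.
By inclusion–exclusion this is Σ_{j=0}^{8} (−1)^j C(8,j)·(8−j)!.
Computing: 40320 − 40320 + 20160 − 6720 + 1680 − 336 + 56 − 8 + 1 = 14833.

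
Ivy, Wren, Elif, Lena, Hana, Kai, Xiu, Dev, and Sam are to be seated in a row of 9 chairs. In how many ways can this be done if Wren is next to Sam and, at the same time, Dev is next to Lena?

20160

Treat {Wren,Sam} as one block (2 orders) and {Dev,Lena} as another (2 orders).
That leaves 7 units to arrange: 2 × 2 × 7! = 4 × 5040 = 20160.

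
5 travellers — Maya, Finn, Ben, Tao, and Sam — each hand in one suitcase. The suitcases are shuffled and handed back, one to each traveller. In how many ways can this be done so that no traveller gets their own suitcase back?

44

Let Aᵢ be the assignments in which traveller i gets their own suitcase. We want the size of the complement of A₁∪…∪A_5.
By inclusion–exclusion this is Σ_{j=0}^{5} (−1)^j C(5,j)·(5−j)!.
Computing: 120 − 120 + 60 − 20 + 5 − 1 = 44.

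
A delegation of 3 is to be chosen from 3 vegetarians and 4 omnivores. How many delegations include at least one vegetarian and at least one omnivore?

30

Unrestricted: C(7,3) = 35 ways to pick any 3 of the 7.
Selections missing a whole group: no vegetarians → C(4,3) = 4; no omnivores → C(3,3) = 1.
Both groups omitted at once is impossible, so 35 − 5 = 30.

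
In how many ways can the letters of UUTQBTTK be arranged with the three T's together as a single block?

360

Treat the 3 copies of T as a single block. The multiset to arrange is then {TTT, B, K, Q, U, U}, 6 items in all.
That gives (6)!/(2!) = 360 arrangements.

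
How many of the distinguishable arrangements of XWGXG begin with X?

12

Fix X in the first position and arrange the remaining 4 letters.
Those 4 letters have G appearing twice, giving (4)!/(2!) = 12.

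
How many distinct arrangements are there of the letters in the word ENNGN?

20

ENNGN has 5 letters with N appearing 3 times.
Dividing 5! = 120 by 3! = 6 for the repeated letters gives 20.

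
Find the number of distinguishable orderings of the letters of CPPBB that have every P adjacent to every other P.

12

Treat the 2 copies of P as a single block. The multiset to arrange is then {PP, B, B, C}, 4 items in all.
That gives (4)!/(2!) = 12 arrangements.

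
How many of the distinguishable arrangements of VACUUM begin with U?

120

Fix U in the first position and arrange the remaining 5 letters.
Those 5 letters are all distinct, giving (5)! = 120.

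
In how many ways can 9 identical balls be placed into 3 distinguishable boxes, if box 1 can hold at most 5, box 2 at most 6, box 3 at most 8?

38

Ignoring the caps, the number of non-negative solutions to x_1+…+x_3 = 9 is C(11,2) = 55.
Subtract solutions that violate a single cap (substitute x_i' = x_i − (cap_i+1)): x_1 ≥ 6 gives C(5,2) = 10; x_2 ≥ 7 gives C(4,2) = 6; x_3 ≥ 9 gives C(2,2) = 1. Together 17.
No two caps can be exceeded simultaneously, so the pair terms are all 0.
By inclusion–exclusion the count is 55 − 17 + 0 = 38.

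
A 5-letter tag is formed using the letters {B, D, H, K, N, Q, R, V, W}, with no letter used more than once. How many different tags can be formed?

With no repetition, fill the 5 letters in order: 9 choices, then 8, down to 5.
9 × 8 × 7 × 6 × 5 = 15120.

15120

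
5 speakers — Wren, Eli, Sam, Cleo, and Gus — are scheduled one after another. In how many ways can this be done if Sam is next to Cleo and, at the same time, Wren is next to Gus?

Treat {Sam,Cleo} as one block (2 orders) and {Wren,Gus} as another (2 orders).
That leaves 3 units to arrange: 2 × 2 × 3! = 4 × 6 = 24.

24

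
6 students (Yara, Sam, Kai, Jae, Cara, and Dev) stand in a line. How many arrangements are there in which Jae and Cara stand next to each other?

Place the 4 others and the Jae-Cara pair as 5 objects in a line; the pair has 2 internal arrangements.
So the count is 2·(5)! = 240.

240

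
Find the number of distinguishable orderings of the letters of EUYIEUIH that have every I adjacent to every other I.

Treat the 2 copies of I as a single block. The multiset to arrange is then {II, E, E, H, U, U, Y}, 7 items in all.
That gives (7)!/(2!·2!) = 1260 arrangements.

1260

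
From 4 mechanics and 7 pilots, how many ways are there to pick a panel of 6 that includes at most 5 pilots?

Split by how many pilots are chosen (0 through 5).
Sum: C(7,0)·C(4,6) + C(7,1)·C(4,5) + C(7,2)·C(4,4) + C(7,3)·C(4,3) + C(7,4)·C(4,2) + C(7,5)·C(4,1) = 0 + 0 + 21 + 140 + 210 + 84 = 455.

455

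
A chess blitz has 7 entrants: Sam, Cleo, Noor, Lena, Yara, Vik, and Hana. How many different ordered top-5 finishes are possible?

2520

This is an ordered selection of 5 from 7: P(7,5).
That gives 7 × 6 × 5 × 4 × 3 = 2520.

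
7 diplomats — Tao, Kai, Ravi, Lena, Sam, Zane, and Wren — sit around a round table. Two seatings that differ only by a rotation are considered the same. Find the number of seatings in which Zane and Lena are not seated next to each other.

480

All circular seatings of 7 people number (6)! = 720.
Seatings with Zane beside Lena: treat them as a block with 2 internal orders, giving 2 × (5)! = 240.
Subtracting, 720 − 240 = 480.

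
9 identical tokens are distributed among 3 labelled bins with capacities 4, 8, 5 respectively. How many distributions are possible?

29

Ignoring the caps, the number of non-negative solutions to x_1+…+x_3 = 9 is C(11,2) = 55.
Subtract solutions that violate a single cap (substitute x_i' = x_i − (cap_i+1)): x_1 ≥ 5 gives C(6,2) = 15; x_2 ≥ 9 gives C(2,2) = 1; x_3 ≥ 6 gives C(5,2) = 10. Together 26.
No two caps can be exceeded simultaneously, so the pair terms are all 0.
By inclusion–exclusion the count is 55 − 26 + 0 = 29.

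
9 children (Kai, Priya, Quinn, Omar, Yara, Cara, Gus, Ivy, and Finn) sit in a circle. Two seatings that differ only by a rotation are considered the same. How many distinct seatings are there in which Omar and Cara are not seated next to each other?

30240

All circular seatings of 9 people number (8)! = 40320.
Seatings with Omar beside Cara: treat them as a block with 2 internal orders, giving 2 × (7)! = 10080.
Subtracting, 40320 − 10080 = 30240.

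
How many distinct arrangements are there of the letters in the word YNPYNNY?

The 7 letters of YNPYNNY have repeats: N appearing 3 times and Y appearing 3 times.
The number of distinct arrangements is 7!/(3!·3!) = 5040/36 = 140.

140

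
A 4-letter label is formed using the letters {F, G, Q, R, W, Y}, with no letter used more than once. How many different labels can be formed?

360

Choose and order 4 of the 6 symbols: the first letter has 6 options, the next 5, then 4, 3.
6 × 5 × 4 × 3 = 360.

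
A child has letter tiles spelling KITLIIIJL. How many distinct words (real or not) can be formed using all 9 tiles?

7560

Letter multiplicities in KITLIIIJL: I×4, J×1, K×1, L×2, T×1.
The number of distinct arrangements is 9!/(4!·2!) = 362880/48 = 7560.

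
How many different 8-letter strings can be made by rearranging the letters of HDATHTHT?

HDATHTHT has 8 letters with H appearing 3 times and T appearing 3 times.
So there are 8! / (3!·3!) = 1120 distinguishable arrangements.

1120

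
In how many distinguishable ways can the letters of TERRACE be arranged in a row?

1260

TERRACE has 7 letters with E appearing twice and R appearing twice.
So there are 7! / (2!·2!) = 1260 distinguishable arrangements.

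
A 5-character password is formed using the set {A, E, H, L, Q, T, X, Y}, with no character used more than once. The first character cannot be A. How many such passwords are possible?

The first character has 8−1 = 7 choices (anything except A).
The remaining 4 characters are filled from the other 7 symbols without repetition: 7 × 6 × 5 × 4 = 840.
Total: 7 × 840 = 5880.

5880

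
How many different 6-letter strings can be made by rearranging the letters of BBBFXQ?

The 6 letters of BBBFXQ have repeats: B appearing 3 times.
So there are 6! / (3!) = 120 distinguishable arrangements.

120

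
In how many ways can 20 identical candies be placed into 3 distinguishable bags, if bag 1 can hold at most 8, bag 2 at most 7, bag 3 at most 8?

Without the upper bounds there are C(22,2) = 231 ways to split 20 among 3 bags.
Subtract solutions that violate a single cap (substitute x_i' = x_i − (cap_i+1)): x_1 ≥ 9 gives C(13,2) = 78; x_2 ≥ 8 gives C(14,2) = 91; x_3 ≥ 9 gives C(13,2) = 78. Together 247.
Add back pairs where two caps are both exceeded: 10 + 6 + 10 = 26.
By inclusion–exclusion the count is 231 − 247 + 26 = 10.

10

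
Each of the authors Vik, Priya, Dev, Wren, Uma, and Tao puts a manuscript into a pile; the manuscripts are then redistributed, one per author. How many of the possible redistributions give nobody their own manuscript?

265

Let Aᵢ be the assignments in which author i gets their own manuscript. We want the size of the complement of A₁∪…∪A_6.
By inclusion–exclusion this is Σ_{j=0}^{6} (−1)^j C(6,j)·(6−j)!.
Computing: 720 − 720 + 360 − 120 + 30 − 6 + 1 = 265.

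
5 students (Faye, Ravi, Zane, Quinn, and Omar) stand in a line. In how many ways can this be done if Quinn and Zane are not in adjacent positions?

72

There are 5! = 120 arrangements in all. If Quinn and Zane are adjacent, merging them into one block gives 2·(4)! = 48 arrangements.
So 120 − 48 = 72 arrangements keep them apart.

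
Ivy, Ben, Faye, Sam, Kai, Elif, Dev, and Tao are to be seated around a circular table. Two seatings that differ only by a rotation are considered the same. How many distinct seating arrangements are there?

Around a circle, 8 distinct people have 8!/8 = (7)! = 5040 rotationally distinct seatings.

5040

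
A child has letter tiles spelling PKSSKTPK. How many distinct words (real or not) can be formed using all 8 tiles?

1680

PKSSKTPK has 8 letters with K appearing 3 times, P appearing twice, and S appearing twice.
Dividing 8! = 40320 by 3!·2!·2! = 24 for the repeated letters gives 1680.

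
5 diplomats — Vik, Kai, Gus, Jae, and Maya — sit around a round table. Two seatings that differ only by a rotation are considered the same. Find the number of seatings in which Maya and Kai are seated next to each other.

Glue Maya and Kai into a block (2 internal orders). Seating 4 units around a circle gives (3)! arrangements.
So 2 × (3)! = 2 × 6 = 12.

12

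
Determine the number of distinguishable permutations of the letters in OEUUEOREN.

15120

OEUUEOREN has 9 letters with E appearing 3 times, O appearing twice, and U appearing twice.
Dividing 9! = 362880 by 3!·2!·2! = 24 for the repeated letters gives 15120.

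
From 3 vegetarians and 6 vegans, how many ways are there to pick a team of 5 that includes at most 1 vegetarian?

51

Split by how many vegetarians are chosen (0 through 1).
Sum: C(3,0)·C(6,5) + C(3,1)·C(6,4) = 6 + 45 = 51.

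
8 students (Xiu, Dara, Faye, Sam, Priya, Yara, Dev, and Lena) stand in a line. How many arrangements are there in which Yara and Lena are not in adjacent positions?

30240

Of the 8! = 40320 arrangements, those with Yara and Lena adjacent number 2 × 7! = 10080 (treat the pair as a block with 2 internal orders).
So 40320 − 10080 = 30240 arrangements keep them apart.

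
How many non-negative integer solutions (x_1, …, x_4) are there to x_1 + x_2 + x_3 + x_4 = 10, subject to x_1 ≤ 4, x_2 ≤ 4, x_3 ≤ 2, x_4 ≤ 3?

By stars and bars, unrestricted non-negative solutions to x_1+…+x_4 = 10 number C(10+3,3) = 286.
Subtract solutions that violate a single cap (substitute x_i' = x_i − (cap_i+1)): x_1 ≥ 5 gives C(8,3) = 56; x_2 ≥ 5 gives C(8,3) = 56; x_3 ≥ 3 gives C(10,3) = 120; x_4 ≥ 4 gives C(9,3) = 84. Together 316.
Add back pairs where two caps are both exceeded: 1 + 10 + 4 + 10 + 4 + 20 = 49.
By inclusion–exclusion the count is 286 − 316 + 49 = 19.

19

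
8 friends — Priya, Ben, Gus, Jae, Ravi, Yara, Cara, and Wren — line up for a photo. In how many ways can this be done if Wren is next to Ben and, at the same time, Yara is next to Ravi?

Treat {Wren,Ben} as one block (2 orders) and {Yara,Ravi} as another (2 orders).
That leaves 6 units to arrange: 2 × 2 × 6! = 4 × 720 = 2880.

2880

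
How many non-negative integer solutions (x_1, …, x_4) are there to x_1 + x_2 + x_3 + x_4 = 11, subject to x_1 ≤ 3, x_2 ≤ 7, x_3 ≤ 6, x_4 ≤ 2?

Ignoring the caps, the number of non-negative solutions to x_1+…+x_4 = 11 is C(14,3) = 364.
Subtract solutions that violate a single cap (substitute x_i' = x_i − (cap_i+1)): x_1 ≥ 4 gives C(10,3) = 120; x_2 ≥ 8 gives C(6,3) = 20; x_3 ≥ 7 gives C(7,3) = 35; x_4 ≥ 3 gives C(11,3) = 165. Together 340.
Add back pairs where two caps are both exceeded: 0 + 1 + 35 + 0 + 1 + 4 = 41.
By inclusion–exclusion the count is 364 − 340 + 41 = 65.

65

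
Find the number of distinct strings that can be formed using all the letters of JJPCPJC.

210

JJPCPJC has 7 letters with C appearing twice, J appearing 3 times, and P appearing twice.
So there are 7! / (3!·2!·2!) = 210 distinguishable arrangements.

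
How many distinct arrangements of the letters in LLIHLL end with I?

5

Fix I in the last position and arrange the remaining 5 letters.
Those 5 letters have L appearing 4 times, giving (5)!/(4!) = 5.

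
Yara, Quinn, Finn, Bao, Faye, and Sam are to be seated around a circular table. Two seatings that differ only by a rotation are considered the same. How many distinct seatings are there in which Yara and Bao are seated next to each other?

Treat {Yara, Bao} as one unit (2 internal orders) and seat the resulting 5 units around the table: (4)! circular arrangements.
So 2 × (4)! = 2 × 24 = 48.

48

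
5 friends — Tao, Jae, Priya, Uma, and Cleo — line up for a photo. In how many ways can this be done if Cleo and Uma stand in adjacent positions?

48

Place the 3 others and the Cleo-Uma pair as 4 objects in a line; the pair has 2 internal arrangements.
So the count is 2·(4)! = 48.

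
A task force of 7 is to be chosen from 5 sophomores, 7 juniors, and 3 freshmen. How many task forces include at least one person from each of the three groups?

Unrestricted: C(15,7) = 6435 ways to pick any 7 of the 15.
Subtract selections that omit an entire group: no sophomores → C(10,7) = 120; no juniors → C(8,7) = 8; no freshmen → C(12,7) = 792.
Add back selections omitting two groups (i.e. drawn from a single group): C(5,7) + C(7,7) + C(3,7) = 1.
By inclusion–exclusion: 6435 − 920 + 1 = 5516.

5516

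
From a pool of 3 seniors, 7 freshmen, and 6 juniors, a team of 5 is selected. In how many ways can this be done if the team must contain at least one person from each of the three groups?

With no constraint there are C(16,5) = 4368 possible selections.
Selections missing a whole group: no seniors → C(13,5) = 1287; no freshmen → C(9,5) = 126; no juniors → C(10,5) = 252.
Add back selections omitting two groups (i.e. drawn from a single group): C(3,5) + C(7,5) + C(6,5) = 27.
By inclusion–exclusion: 4368 − 1665 + 27 = 2730.

2730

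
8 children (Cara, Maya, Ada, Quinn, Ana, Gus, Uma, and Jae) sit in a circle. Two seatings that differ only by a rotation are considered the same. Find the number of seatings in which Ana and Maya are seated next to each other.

1440

Treat {Ana, Maya} as one unit (2 internal orders) and seat the resulting 7 units around the table: (6)! circular arrangements.
So 2 × (6)! = 2 × 720 = 1440.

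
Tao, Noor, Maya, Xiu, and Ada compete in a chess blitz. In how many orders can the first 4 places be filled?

120

There are 5 choices for 1st place, 4 for 2nd, and so on down to 2 for position 4.
That gives 5 × 4 × 3 × 2 = 120.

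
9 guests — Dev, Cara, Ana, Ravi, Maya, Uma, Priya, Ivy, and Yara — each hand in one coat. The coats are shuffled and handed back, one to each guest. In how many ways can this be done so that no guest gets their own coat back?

Let Aᵢ be the assignments in which guest i gets their own coat. We want the size of the complement of A₁∪…∪A_9.
By inclusion–exclusion this is Σ_{j=0}^{9} (−1)^j C(9,j)·(9−j)!.
Computing: 362880 − 362880 + 181440 − 60480 + 15120 − 3024 + 504 − 72 + 9 − 1 = 133496.

133496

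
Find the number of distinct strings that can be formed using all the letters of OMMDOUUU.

Letter multiplicities in OMMDOUUU: D×1, M×2, O×2, U×3.
Dividing 8! = 40320 by 3!·2!·2! = 24 for the repeated letters gives 1680.

1680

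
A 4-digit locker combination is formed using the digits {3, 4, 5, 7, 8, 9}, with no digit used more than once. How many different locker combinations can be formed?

With no repetition, fill the 4 digits in order: 6 choices, then 5, down to 3.
6 × 5 × 4 × 3 = 360.

360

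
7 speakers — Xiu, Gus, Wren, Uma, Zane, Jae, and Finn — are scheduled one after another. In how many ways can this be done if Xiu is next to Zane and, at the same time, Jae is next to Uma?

Treat {Xiu,Zane} as one block (2 orders) and {Jae,Uma} as another (2 orders).
That leaves 5 units to arrange: 2 × 2 × 5! = 4 × 120 = 480.

480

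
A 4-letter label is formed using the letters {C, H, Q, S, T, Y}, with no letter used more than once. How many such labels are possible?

360

This is a permutation of 4 out of 6: P(6,4) = 6!/2!.
That product is 6 × 5 × 4 × 3 = 360.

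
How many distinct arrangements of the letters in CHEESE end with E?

With the last slot taken by E, it remains to arrange the other 5 letters (CHESE).
Those 5 letters have E appearing twice, giving (5)!/(2!) = 60.

60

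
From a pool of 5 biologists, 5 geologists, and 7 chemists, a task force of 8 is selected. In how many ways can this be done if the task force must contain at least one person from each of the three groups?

23275

With no constraint there are C(17,8) = 24310 possible selections.
Subtract selections that omit an entire group: no biologists → C(12,8) = 495; no geologists → C(12,8) = 495; no chemists → C(10,8) = 45.
Add back selections omitting two groups (i.e. drawn from a single group): C(5,8) + C(5,8) + C(7,8) = 0.
By inclusion–exclusion: 24310 − 1035 + 0 = 23275.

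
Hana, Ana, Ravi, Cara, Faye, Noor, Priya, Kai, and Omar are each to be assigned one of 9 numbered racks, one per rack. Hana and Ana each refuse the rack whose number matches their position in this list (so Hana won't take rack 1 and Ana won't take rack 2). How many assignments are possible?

287280

Let Aᵢ (for i ∈ {1, 2}) be the placements that put person i in their forbidden rack. Any j of these fix j positions, leaving (9−j)! ways to fill the rest, and there are C(2,j) ways to pick which j.
By inclusion–exclusion, the number of valid placements is Σ_{j=0}^{2} (−1)^j C(2,j)·(9−j)!.
Computing: 362880 − 80640 + 5040 = 287280.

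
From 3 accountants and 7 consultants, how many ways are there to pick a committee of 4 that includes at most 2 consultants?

70

Split by how many consultants are chosen (0 through 2).
Sum: C(7,0)·C(3,4) + C(7,1)·C(3,3) + C(7,2)·C(3,2) = 0 + 7 + 63 = 70.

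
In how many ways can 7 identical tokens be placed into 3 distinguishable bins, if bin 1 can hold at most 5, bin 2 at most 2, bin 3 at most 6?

Without the upper bounds there are C(9,2) = 36 ways to split 7 among 3 bins.
Subtract solutions that violate a single cap (substitute x_i' = x_i − (cap_i+1)): x_1 ≥ 6 gives C(3,2) = 3; x_2 ≥ 3 gives C(6,2) = 15; x_3 ≥ 7 gives C(2,2) = 1. Together 19.
No two caps can be exceeded simultaneously, so the pair terms are all 0.
By inclusion–exclusion the count is 36 − 19 + 0 = 17.

17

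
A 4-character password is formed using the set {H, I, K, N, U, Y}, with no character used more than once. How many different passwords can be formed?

360

Choose and order 4 of the 6 symbols: the first character has 6 options, the next 5, then 4, 3.
6 × 5 × 4 × 3 = 360.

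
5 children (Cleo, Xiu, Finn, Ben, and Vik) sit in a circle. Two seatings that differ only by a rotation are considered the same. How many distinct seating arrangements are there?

Seat Cleo anywhere (absorbing the rotational symmetry), then permute the other 4: (4)! = 24.

24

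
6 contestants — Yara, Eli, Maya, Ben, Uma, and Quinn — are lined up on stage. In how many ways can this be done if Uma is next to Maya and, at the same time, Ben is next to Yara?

96

Treat {Uma,Maya} as one block (2 orders) and {Ben,Yara} as another (2 orders).
That leaves 4 units to arrange: 2 × 2 × 4! = 4 × 24 = 96.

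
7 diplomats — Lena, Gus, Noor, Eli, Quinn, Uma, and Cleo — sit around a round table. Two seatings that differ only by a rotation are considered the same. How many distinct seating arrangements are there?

720

Around a circle, 7 distinct people have 7!/7 = (6)! = 720 rotationally distinct seatings.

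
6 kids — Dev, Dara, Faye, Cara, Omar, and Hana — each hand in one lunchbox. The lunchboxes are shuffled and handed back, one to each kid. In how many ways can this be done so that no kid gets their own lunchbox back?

265

Let Aᵢ be the assignments in which kid i gets their own lunchbox. We want the size of the complement of A₁∪…∪A_6.
By inclusion–exclusion this is Σ_{j=0}^{6} (−1)^j C(6,j)·(6−j)!.
Computing: 720 − 720 + 360 − 120 + 30 − 6 + 1 = 265.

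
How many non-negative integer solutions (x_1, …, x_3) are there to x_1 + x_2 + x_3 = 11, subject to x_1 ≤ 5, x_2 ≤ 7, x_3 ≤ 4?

Ignoring the caps, the number of non-negative solutions to x_1+…+x_3 = 11 is C(13,2) = 78.
Subtract solutions that violate a single cap (substitute x_i' = x_i − (cap_i+1)): x_1 ≥ 6 gives C(7,2) = 21; x_2 ≥ 8 gives C(5,2) = 10; x_3 ≥ 5 gives C(8,2) = 28. Together 59.
Add back pairs where two caps are both exceeded: 0 + 1 + 0 = 1.
By inclusion–exclusion the count is 78 − 59 + 1 = 20.

20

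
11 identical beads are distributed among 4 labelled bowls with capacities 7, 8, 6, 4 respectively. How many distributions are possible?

Ignoring the caps, the number of non-negative solutions to x_1+…+x_4 = 11 is C(14,3) = 364.
Subtract solutions that violate a single cap (substitute x_i' = x_i − (cap_i+1)): x_1 ≥ 8 gives C(6,3) = 20; x_2 ≥ 9 gives C(5,3) = 10; x_3 ≥ 7 gives C(7,3) = 35; x_4 ≥ 5 gives C(9,3) = 84. Together 149.
No two caps can be exceeded simultaneously, so the pair terms are all 0.
By inclusion–exclusion the count is 364 − 149 + 0 = 215.

215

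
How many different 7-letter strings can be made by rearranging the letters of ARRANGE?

The 7 letters of ARRANGE have repeats: A appearing twice and R appearing twice.
The number of distinct arrangements is 7!/(2!·2!) = 5040/4 = 1260.

1260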